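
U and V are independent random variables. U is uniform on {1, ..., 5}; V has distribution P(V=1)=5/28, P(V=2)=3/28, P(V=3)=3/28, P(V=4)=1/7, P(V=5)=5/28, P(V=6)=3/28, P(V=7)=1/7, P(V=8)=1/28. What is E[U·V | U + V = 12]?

172/5

P(U + V = 12) = 1/28.
Summing UV·P(x,y) over outcomes with U + V = 12 gives 43/35.
E[U·V | U + V = 12] = (43/35) / (1/28) = 172/5.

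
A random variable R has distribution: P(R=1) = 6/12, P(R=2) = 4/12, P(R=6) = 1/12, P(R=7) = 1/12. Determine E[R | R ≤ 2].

P(R ≤ 2) = 5/6.
Σ over the event: 1·1/2 + 2·1/3 = 7/6.
E[R | R ≤ 2] = (7/6) / (5/6) = 7/5.

7/5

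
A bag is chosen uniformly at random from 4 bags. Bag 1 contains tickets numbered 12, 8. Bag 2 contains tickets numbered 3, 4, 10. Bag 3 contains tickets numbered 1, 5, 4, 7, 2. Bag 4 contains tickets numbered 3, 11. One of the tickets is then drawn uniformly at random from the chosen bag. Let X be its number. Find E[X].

397/60

E[X | bag 1] = (12+8)/2 = 10.
E[X | bag 2] = (3+4+10)/3 = 17/3.
E[X | bag 3] = (1+5+4+7+2)/5 = 19/5.
E[X | bag 4] = (3+11)/2 = 7.
By the law of total expectation,
E[X] = (1/4)·(10) + (1/4)·(17/3) + (1/4)·(19/5) + (1/4)·(7) = 397/60.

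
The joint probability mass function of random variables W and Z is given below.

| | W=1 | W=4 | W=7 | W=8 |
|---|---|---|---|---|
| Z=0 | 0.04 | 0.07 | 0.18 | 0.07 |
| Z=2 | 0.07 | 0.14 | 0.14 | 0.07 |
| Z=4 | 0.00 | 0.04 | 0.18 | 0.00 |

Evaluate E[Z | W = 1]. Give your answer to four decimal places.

1.2727

P(W = 1) = 0.11.
Σ Z·P over the event = 0·(0.04) + 2·(0.07) = 0.14.
E[Z | W = 1] = (0.14) / (0.11) = 1.2727.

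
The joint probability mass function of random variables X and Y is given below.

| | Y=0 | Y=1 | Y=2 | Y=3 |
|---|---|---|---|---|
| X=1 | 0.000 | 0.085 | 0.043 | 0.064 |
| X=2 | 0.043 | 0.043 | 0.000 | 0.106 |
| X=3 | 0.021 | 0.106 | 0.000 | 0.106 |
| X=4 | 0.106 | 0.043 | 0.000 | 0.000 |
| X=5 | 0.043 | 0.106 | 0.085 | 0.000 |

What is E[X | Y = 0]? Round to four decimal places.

P(Y = 0) = 0.213.
Σ X·P over the event = 2·(0.043) + 3·(0.021) + 4·(0.106) + 5·(0.043) = 0.788.
E[X | Y = 0] = (0.788) / (0.213) = 3.6995.

3.6995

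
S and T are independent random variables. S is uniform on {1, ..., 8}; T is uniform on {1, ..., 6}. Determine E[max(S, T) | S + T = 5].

7/2

P(S + T = 5) = 1/12.
Summing max(S,T)·P(x,y) over outcomes with S + T = 5 gives 7/24.
E[max(S, T) | S + T = 5] = (7/24) / (1/12) = 7/2.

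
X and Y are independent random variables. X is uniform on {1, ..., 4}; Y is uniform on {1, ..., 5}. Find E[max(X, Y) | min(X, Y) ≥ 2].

23/6

P(min(X, Y) ≥ 2) = 3/5.
Summing max(X,Y)·P(x,y) over outcomes with min(X, Y) ≥ 2 gives 23/10.
E[max(X, Y) | min(X, Y) ≥ 2] = (23/10) / (3/5) = 23/6.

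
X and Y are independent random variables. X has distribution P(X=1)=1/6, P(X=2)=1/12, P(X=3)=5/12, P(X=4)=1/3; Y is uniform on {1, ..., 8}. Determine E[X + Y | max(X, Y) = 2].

13/4

P(max(X, Y) = 2) = 1/24.
Summing (X+Y)·P(x,y) over outcomes with max(X, Y) = 2 gives 13/96.
E[X + Y | max(X, Y) = 2] = (13/96) / (1/24) = 13/4.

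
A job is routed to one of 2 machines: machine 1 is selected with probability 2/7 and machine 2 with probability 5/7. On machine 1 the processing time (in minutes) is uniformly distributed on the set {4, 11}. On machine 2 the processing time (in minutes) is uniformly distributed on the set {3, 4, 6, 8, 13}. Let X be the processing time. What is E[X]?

E[X | machine 1] = (4+11)/2 = 15/2.
E[X | machine 2] = (3+4+6+8+13)/5 = 34/5.
E[X] = (2/7)·(15/2) + (5/7)·(34/5) = 7.

7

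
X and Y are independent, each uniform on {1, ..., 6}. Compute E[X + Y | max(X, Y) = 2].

10/3

Outcomes with max(X, Y) = 2: (1,2), (2,1), (2,2), each with probability 1/36.
E[X + Y | max(X, Y) = 2] = (3 + 3 + 4) / 3 = 10/3.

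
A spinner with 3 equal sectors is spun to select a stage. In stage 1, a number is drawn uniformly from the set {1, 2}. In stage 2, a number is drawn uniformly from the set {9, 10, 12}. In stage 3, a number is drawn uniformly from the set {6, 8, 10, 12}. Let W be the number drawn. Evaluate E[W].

E[W | stage 1] = (1+2)/2 = 3/2.
E[W | stage 2] = (9+10+12)/3 = 31/3.
E[W | stage 3] = (6+8+10+12)/4 = 9.
E[W] = (1/3)·(3/2) + (1/3)·(31/3) + (1/3)·(9) = 125/18.

125/18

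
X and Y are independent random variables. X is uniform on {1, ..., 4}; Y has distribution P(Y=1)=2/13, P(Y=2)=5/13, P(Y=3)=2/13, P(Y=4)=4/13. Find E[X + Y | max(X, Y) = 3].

63/13

P(max(X, Y) = 3) = 1/4.
Summing (X+Y)·P(x,y) over outcomes with max(X, Y) = 3 gives 63/52.
E[X + Y | max(X, Y) = 3] = (63/52) / (1/4) = 63/13.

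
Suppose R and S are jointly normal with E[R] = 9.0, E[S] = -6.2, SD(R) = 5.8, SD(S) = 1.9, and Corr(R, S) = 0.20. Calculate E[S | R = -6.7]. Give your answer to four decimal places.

-7.2286

E[S | R=x] = μ_S + ρ(σ_S/σ_R)(x − μ_R) for jointly normal variables.
E[S | R=-6.7] = -6.2 + (0.20)·(1.9/5.8)·(-6.7 − (9.0)) = -6.2 + (0.065517)·(-15.7) = -7.2286.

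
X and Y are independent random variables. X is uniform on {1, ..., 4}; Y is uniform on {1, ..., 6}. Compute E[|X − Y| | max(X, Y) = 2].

P(max(X, Y) = 2) = 1/8.
Summing |X−Y|·P(x,y) over outcomes with max(X, Y) = 2 gives 1/12.
E[|X − Y| | max(X, Y) = 2] = (1/12) / (1/8) = 2/3.

2/3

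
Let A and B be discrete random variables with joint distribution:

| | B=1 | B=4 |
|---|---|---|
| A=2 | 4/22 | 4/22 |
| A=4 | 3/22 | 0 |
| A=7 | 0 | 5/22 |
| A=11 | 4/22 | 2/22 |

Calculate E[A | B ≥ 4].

65/11

P(B ≥ 4) = 1/2.
Summing A·P(A=x,B=y) over the conditioning event gives 65/22.
E[A | B ≥ 4] = (65/22) / (1/2) = 65/11.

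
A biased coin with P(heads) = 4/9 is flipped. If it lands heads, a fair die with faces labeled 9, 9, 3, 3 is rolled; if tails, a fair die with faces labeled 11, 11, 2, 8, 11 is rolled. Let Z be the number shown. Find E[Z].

E[Z | heads] = (9+9+3+3)/4 = 6.
E[Z | tails] = (11+11+2+8+11)/5 = 43/5.
By the law of total expectation,
E[Z] = (4/9)·(6) + (5/9)·(43/5) = 67/9.

67/9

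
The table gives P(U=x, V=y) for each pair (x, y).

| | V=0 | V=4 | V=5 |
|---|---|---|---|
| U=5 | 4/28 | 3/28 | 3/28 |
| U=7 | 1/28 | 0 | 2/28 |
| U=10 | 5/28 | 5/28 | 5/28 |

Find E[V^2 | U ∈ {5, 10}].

328/25

P(U ∈ {5, 10}) = 25/28.
Σ V^2·P over the event = 0·(4/28) + 16·(3/28) + 25·(3/28) + 0·(5/28) + 16·(5/28) + 25·(5/28) = 82/7.
E[V^2 | U ∈ {5, 10}] = (82/7) / (25/28) = 328/25.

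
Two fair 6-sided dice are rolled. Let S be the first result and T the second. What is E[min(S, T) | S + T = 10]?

P(S + T = 10) = 1/12.
Summing min(S,T)·P(x,y) over outcomes with S + T = 10 gives 13/36.
E[min(S, T) | S + T = 10] = (13/36) / (1/12) = 13/3.

13/3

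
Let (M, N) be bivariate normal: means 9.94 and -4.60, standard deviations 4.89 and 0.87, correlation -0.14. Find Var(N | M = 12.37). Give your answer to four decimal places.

0.7421

For a bivariate normal, Var(N | M=x) = σ_N²(1 − ρ²).
Var(N | M=12.37) = (0.87)²·(1 − (-0.14)²) = 0.7569·0.9804 = 0.7421.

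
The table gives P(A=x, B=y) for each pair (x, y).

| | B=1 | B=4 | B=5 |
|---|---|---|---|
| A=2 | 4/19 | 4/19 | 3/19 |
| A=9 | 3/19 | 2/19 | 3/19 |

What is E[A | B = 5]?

P(B = 5) = 6/19.
Σ A·P over the event = 2·(3/19) + 9·(3/19) = 33/19.
E[A | B = 5] = (33/19) / (6/19) = 11/2.

11/2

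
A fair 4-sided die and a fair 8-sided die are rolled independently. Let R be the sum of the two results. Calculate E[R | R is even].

7

P(R is even) = 1/2.
Σ over the event: 2·1/32 + 4·3/32 + 6·1/8 + 8·1/8 + 10·3/32 + 12·1/32 = 7/2.
E[R | R is even] = (7/2) / (1/2) = 7.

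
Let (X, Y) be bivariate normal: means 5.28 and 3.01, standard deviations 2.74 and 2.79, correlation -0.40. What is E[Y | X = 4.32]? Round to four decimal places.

The regression of Y on X has slope ρ·σ_Y/σ_X and passes through (μ_X, μ_Y).
E[Y | X=4.32] = 3.01 + (-0.40)·(2.79/2.74)·(4.32 − (5.28)) = 3.01 + (-0.4073)·(-0.96) = 3.4010.

3.4010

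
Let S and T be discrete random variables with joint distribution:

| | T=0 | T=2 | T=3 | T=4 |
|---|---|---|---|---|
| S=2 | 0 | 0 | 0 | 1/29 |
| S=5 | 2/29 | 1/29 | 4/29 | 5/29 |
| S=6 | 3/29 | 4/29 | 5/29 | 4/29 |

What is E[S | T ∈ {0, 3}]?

39/7

P(T ∈ {0, 3}) = 14/29.
Σ S·P over the event = 5·(2/29) + 5·(4/29) + 6·(3/29) + 6·(5/29) = 78/29.
E[S | T ∈ {0, 3}] = (78/29) / (14/29) = 39/7.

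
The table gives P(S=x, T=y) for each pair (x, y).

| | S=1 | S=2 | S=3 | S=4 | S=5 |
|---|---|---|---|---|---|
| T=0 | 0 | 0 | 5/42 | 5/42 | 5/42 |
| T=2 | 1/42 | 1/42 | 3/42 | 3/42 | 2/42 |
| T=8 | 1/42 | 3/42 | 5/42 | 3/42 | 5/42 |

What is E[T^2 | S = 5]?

82/3

P(S = 5) = 2/7.
Σ T^2·P over the event = 0·(5/42) + 4·(2/42) + 64·(5/42) = 164/21.
E[T^2 | S = 5] = (164/21) / (2/7) = 82/3.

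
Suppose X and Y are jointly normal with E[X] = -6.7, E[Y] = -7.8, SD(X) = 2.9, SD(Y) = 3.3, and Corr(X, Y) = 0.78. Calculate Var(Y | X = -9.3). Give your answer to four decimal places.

For a bivariate normal, Var(Y | X=x) = σ_Y²(1 − ρ²).
Var(Y | X=-9.3) = (3.3)²·(1 − (0.78)²) = 10.89·0.3916 = 4.2645.

4.2645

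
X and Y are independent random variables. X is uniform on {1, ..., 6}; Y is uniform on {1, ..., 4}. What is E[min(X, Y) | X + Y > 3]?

P(X + Y > 3) = 7/8.
Summing min(X,Y)·P(x,y) over outcomes with X + Y > 3 gives 47/24.
E[min(X, Y) | X + Y > 3] = (47/24) / (7/8) = 47/21.

47/21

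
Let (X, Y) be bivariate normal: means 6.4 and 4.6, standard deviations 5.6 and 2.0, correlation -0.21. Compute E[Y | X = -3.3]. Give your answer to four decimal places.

E[Y | X=x] = μ_Y + ρ(σ_Y/σ_X)(x − μ_X) for jointly normal variables.
E[Y | X=-3.3] = 4.6 + (-0.21)·(2.0/5.6)·(-3.3 − (6.4)) = 4.6 + (-0.075)·(-9.7) = 5.3275.

5.3275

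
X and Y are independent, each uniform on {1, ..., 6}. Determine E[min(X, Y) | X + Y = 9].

7/2

Outcomes with X + Y = 9: (3,6), (4,5), (5,4), (6,3), each with probability 1/36.
E[min(X, Y) | X + Y = 9] = (3 + 4 + 4 + 3) / 4 = 7/2.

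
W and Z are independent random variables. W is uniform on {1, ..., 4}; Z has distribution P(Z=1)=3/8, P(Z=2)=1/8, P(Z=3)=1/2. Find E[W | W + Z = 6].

P(W + Z = 6) = 5/32.
Summing W·P(x,y) over outcomes with W + Z = 6 gives 1/2.
E[W | W + Z = 6] = (1/2) / (5/32) = 16/5.

16/5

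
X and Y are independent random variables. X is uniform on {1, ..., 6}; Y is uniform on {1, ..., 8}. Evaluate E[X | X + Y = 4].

Outcomes with X + Y = 4: (1,3), (2,2), (3,1), each with probability 1/48.
E[X | X + Y = 4] = (1 + 2 + 3) / 3 = 2.

2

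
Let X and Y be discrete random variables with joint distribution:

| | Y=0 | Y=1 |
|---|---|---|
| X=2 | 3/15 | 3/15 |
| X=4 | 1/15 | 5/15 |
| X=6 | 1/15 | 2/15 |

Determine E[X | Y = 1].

P(Y = 1) = 2/3.
Σ X·P over the event = 2·(3/15) + 4·(5/15) + 6·(2/15) = 38/15.
E[X | Y = 1] = (38/15) / (2/3) = 19/5.

19/5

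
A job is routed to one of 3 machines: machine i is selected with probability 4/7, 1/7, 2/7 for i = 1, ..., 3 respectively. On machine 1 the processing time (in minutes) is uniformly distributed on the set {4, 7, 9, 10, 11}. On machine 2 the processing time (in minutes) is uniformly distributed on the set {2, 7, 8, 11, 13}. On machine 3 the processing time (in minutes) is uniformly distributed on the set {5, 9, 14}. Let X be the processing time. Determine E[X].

E[X | machine 1] = (4+7+9+10+11)/5 = 41/5.
E[X | machine 2] = (2+7+8+11+13)/5 = 41/5.
E[X | machine 3] = (5+9+14)/3 = 28/3.
By the law of total expectation,
E[X] = (4/7)·(41/5) + (1/7)·(41/5) + (2/7)·(28/3) = 179/21.

179/21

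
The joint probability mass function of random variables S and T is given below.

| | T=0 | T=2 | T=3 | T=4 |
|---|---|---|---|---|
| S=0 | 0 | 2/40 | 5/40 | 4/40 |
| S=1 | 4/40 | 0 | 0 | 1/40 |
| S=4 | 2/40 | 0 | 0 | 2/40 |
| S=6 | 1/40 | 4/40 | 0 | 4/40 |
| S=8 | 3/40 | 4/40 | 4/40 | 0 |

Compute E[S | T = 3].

P(T = 3) = 9/40.
Σ S·P over the event = 0·(5/40) + 8·(4/40) = 4/5.
E[S | T = 3] = (4/5) / (9/40) = 32/9.

32/9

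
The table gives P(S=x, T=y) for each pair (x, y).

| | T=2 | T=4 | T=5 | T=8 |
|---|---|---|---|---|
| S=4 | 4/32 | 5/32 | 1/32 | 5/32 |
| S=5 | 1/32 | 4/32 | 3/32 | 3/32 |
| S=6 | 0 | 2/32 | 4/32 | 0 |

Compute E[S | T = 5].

43/8

P(T = 5) = 1/4.
Σ S·P over the event = 4·(1/32) + 5·(3/32) + 6·(4/32) = 43/32.
E[S | T = 5] = (43/32) / (1/4) = 43/8.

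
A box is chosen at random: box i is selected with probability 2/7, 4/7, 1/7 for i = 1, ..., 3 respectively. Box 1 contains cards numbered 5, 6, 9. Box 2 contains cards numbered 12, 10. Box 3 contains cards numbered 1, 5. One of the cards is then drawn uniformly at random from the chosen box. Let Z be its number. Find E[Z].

E[Z | box 1] = (5+6+9)/3 = 20/3.
E[Z | box 2] = (12+10)/2 = 11.
E[Z | box 3] = (1+5)/2 = 3.
By the law of total expectation,
E[Z] = (2/7)·(20/3) + (4/7)·(11) + (1/7)·(3) = 181/21.

181/21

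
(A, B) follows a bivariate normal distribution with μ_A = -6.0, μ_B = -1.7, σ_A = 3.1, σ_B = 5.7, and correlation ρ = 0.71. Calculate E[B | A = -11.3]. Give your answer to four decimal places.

E[B | A=x] = μ_B + ρ(σ_B/σ_A)(x − μ_A) for jointly normal variables.
E[B | A=-11.3] = -1.7 + (0.71)·(5.7/3.1)·(-11.3 − (-6.0)) = -1.7 + (1.305484)·(-5.3) = -8.6191.

-8.6191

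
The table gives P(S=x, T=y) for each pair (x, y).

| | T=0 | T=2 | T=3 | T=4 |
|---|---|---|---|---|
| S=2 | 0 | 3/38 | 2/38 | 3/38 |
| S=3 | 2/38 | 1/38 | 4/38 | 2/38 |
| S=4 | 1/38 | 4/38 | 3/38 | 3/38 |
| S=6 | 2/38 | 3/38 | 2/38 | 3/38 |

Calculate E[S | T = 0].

P(T = 0) = 5/38.
Summing S·P(S=x,T=y) over the conditioning event gives 11/19.
E[S | T = 0] = (11/19) / (5/38) = 22/5.

22/5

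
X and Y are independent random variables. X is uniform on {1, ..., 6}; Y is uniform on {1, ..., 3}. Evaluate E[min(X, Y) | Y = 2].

P(Y = 2) = 1/3.
Summing min(X,Y)·P(x,y) over outcomes with Y = 2 gives 11/18.
E[min(X, Y) | Y = 2] = (11/18) / (1/3) = 11/6.

11/6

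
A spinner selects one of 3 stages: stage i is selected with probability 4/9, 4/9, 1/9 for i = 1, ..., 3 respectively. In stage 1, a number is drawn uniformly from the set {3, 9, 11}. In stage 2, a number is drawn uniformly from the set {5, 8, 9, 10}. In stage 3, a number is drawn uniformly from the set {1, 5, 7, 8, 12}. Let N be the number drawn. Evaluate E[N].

1039/135

E[N | stage 1] = (3+9+11)/3 = 23/3.
E[N | stage 2] = (5+8+9+10)/4 = 8.
E[N | stage 3] = (1+5+7+8+12)/5 = 33/5.
E[N] = (4/9)·(23/3) + (4/9)·(8) + (1/9)·(33/5) = 1039/135.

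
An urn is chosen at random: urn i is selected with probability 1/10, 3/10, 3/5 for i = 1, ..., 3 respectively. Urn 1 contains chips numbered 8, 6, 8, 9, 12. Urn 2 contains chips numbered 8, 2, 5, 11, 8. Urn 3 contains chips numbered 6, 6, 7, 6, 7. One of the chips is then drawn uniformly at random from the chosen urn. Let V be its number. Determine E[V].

E[V | urn 1] = (8+6+8+9+12)/5 = 43/5.
E[V | urn 2] = (8+2+5+11+8)/5 = 34/5.
E[V | urn 3] = (6+6+7+6+7)/5 = 32/5.
E[V] = (1/10)·(43/5) + (3/10)·(34/5) + (3/5)·(32/5) = 337/50.

337/50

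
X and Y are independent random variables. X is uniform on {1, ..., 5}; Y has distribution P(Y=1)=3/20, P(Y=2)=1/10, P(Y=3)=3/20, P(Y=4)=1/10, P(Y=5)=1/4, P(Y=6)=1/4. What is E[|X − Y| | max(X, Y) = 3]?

17/14

P(max(X, Y) = 3) = 7/50.
Summing |X−Y|·P(x,y) over outcomes with max(X, Y) = 3 gives 17/100.
E[|X − Y| | max(X, Y) = 3] = (17/100) / (7/50) = 17/14.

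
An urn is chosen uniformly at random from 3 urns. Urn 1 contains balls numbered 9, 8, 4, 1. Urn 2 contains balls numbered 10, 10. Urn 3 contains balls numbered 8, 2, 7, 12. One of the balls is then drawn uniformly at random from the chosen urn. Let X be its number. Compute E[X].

91/12

E[X | urn 1] = (9+8+4+1)/4 = 11/2.
E[X | urn 2] = (10+10)/2 = 10.
E[X | urn 3] = (8+2+7+12)/4 = 29/4.
E[X] = (1/3)·(11/2) + (1/3)·(10) + (1/3)·(29/4) = 91/12.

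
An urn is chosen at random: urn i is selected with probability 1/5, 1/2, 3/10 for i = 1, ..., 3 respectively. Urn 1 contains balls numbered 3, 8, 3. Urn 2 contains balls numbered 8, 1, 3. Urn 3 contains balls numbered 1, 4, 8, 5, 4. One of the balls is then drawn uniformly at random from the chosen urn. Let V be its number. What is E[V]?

319/75

E[V | urn 1] = (3+8+3)/3 = 14/3.
E[V | urn 2] = (8+1+3)/3 = 4.
E[V | urn 3] = (1+4+8+5+4)/5 = 22/5.
E[V] = (1/5)·(14/3) + (1/2)·(4) + (3/10)·(22/5) = 319/75.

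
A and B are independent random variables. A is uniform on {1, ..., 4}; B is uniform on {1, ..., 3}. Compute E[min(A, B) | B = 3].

9/4

Outcomes with B = 3: (1,3), (2,3), (3,3), (4,3), each with probability 1/12.
E[min(A, B) | B = 3] = (1 + 2 + 3 + 3) / 4 = 9/4.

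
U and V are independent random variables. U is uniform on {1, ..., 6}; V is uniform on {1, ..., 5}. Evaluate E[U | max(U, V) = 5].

35/9

Outcomes with max(U, V) = 5: (1,5), (2,5), (3,5), (4,5), (5,1), (5,2), (5,3), (5,4), (5,5), each with probability 1/30.
E[U | max(U, V) = 5] = (1 + 2 + 3 + 4 + 5 + 5 + 5 + 5 + 5) / 9 = 35/9.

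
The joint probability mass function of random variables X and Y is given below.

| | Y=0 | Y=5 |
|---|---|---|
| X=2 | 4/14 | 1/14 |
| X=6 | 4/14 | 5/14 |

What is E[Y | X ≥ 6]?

25/9

P(X ≥ 6) = 9/14.
Σ Y·P over the event = 0·(4/14) + 5·(5/14) = 25/14.
E[Y | X ≥ 6] = (25/14) / (9/14) = 25/9.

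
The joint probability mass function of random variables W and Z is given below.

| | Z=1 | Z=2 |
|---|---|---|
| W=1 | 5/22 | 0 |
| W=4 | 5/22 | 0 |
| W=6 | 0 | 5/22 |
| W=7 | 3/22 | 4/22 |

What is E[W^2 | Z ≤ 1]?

232/13

P(Z ≤ 1) = 13/22.
Summing W^2·P(W=x,Z=y) over the conditioning event gives 116/11.
E[W^2 | Z ≤ 1] = (116/11) / (13/22) = 232/13.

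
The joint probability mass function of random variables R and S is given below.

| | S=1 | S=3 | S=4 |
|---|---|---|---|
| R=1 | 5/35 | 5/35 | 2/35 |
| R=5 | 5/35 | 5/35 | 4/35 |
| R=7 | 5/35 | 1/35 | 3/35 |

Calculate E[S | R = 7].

P(R = 7) = 9/35.
Summing S·P(R=x,S=y) over the conditioning event gives 4/7.
E[S | R = 7] = (4/7) / (9/35) = 20/9.

20/9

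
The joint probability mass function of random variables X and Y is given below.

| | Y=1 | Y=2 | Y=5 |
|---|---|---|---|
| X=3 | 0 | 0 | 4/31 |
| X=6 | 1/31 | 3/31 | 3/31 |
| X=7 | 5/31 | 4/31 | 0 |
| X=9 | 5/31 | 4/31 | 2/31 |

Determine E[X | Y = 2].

P(Y = 2) = 11/31.
Summing X·P(X=x,Y=y) over the conditioning event gives 82/31.
E[X | Y = 2] = (82/31) / (11/31) = 82/11.

82/11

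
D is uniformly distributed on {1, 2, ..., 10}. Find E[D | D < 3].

Given D < 3, D is equally likely to be any of {1, 2}.
E[D | D < 3] = (1 + 2) / 2 = 3/2.

3/2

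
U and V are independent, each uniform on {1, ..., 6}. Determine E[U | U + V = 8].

Outcomes with U + V = 8: (2,6), (3,5), (4,4), (5,3), (6,2), each with probability 1/36.
E[U | U + V = 8] = (2 + 3 + 4 + 5 + 6) / 5 = 4.

4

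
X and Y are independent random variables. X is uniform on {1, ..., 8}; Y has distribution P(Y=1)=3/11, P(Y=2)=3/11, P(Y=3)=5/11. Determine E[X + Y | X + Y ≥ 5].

P(X + Y ≥ 5) = 17/22.
Summing (X+Y)·P(x,y) over outcomes with X + Y ≥ 5 gives 65/11.
E[X + Y | X + Y ≥ 5] = (65/11) / (17/22) = 130/17.

130/17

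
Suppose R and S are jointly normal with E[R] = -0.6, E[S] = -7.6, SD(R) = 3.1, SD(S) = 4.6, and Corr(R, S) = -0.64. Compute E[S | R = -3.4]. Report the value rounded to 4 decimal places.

The regression of S on R has slope ρ·σ_S/σ_R and passes through (μ_R, μ_S).
E[S | R=-3.4] = -7.6 + (-0.64)·(4.6/3.1)·(-3.4 − (-0.6)) = -7.6 + (-0.94968)·(-2.8) = -4.9409.

-4.9409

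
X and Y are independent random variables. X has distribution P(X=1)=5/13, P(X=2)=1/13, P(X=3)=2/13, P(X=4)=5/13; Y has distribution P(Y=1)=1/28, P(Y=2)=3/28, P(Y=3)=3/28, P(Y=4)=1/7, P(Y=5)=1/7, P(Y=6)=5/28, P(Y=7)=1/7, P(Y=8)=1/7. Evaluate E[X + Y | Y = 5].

98/13

P(Y = 5) = 1/7.
Summing (X+Y)·P(x,y) over outcomes with Y = 5 gives 14/13.
E[X + Y | Y = 5] = (14/13) / (1/7) = 98/13.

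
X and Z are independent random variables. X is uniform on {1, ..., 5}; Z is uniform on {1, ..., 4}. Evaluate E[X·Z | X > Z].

17/2

Outcomes with X > Z: (2,1), (3,1), (3,2), (4,1), (4,2), (4,3), (5,1), (5,2), (5,3), (5,4), each with probability 1/20.
E[X·Z | X > Z] = (2 + 3 + 6 + 4 + 8 + 12 + 5 + 10 + 15 + 20) / 10 = 17/2.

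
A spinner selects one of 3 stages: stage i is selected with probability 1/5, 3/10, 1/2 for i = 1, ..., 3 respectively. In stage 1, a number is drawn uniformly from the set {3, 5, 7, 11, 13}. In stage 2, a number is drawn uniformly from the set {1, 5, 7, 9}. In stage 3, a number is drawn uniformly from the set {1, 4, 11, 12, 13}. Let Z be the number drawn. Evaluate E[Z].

E[Z | stage 1] = (3+5+7+11+13)/5 = 39/5.
E[Z | stage 2] = (1+5+7+9)/4 = 11/2.
E[Z | stage 3] = (1+4+11+12+13)/5 = 41/5.
By the law of total expectation,
E[Z] = (1/5)·(39/5) + (3/10)·(11/2) + (1/2)·(41/5) = 731/100.

731/100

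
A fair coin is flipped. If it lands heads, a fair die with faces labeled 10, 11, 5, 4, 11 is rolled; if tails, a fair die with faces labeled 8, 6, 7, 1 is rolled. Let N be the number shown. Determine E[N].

137/20

E[N | heads] = (10+11+5+4+11)/5 = 41/5.
E[N | tails] = (8+6+7+1)/4 = 11/2.
By the law of total expectation,
E[N] = (1/2)·(41/5) + (1/2)·(11/2) = 137/20.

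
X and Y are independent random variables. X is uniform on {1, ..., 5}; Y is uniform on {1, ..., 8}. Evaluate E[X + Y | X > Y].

Outcomes with X > Y: (2,1), (3,1), (3,2), (4,1), (4,2), (4,3), (5,1), (5,2), (5,3), (5,4), each with probability 1/40.
E[X + Y | X > Y] = (3 + 4 + 5 + 5 + 6 + 7 + 6 + 7 + 8 + 9) / 10 = 6.

6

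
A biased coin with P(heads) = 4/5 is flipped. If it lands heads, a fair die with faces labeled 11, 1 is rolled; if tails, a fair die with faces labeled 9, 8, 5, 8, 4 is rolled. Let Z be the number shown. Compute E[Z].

154/25

E[Z | heads] = (11+1)/2 = 6.
E[Z | tails] = (9+8+5+8+4)/5 = 34/5.
E[Z] = (4/5)·(6) + (1/5)·(34/5) = 154/25.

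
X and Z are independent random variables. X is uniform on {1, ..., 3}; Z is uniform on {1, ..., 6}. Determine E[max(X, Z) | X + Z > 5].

Outcomes with X + Z > 5: (1,5), (1,6), (2,4), (2,5), (2,6), (3,3), (3,4), (3,5), (3,6), each with probability 1/18.
E[max(X, Z) | X + Z > 5] = (5 + 6 + 4 + 5 + 6 + 3 + 4 + 5 + 6) / 9 = 44/9.

44/9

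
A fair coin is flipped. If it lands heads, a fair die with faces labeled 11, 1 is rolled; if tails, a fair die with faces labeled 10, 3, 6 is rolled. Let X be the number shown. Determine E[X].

E[X | heads] = (11+1)/2 = 6.
E[X | tails] = (10+3+6)/3 = 19/3.
E[X] = (1/2)·(6) + (1/2)·(19/3) = 37/6.

37/6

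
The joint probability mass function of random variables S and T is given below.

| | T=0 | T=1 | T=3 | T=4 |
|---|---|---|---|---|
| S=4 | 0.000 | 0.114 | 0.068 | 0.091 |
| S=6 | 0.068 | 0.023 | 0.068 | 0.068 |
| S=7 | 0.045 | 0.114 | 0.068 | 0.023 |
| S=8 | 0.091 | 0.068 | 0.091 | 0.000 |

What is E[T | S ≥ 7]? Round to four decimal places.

1.5020

P(S ≥ 7) = 0.500.
Σ T·P over the event = 0·(0.045) + 1·(0.114) + 3·(0.068) + 4·(0.023) + 0·(0.091) + 1·(0.068) + 3·(0.091) = 0.751.
E[T | S ≥ 7] = (0.751) / (0.500) = 1.5020.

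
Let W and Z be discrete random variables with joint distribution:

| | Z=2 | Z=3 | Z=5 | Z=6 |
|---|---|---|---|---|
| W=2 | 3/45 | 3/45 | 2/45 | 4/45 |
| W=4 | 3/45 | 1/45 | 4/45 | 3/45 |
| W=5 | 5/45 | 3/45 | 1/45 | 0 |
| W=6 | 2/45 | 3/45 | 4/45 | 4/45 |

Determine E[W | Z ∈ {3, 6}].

29/7

P(Z ∈ {3, 6}) = 7/15.
Σ W·P over the event = 2·(3/45) + 2·(4/45) + 4·(1/45) + 4·(3/45) + 5·(3/45) + 6·(3/45) + 6·(4/45) = 29/15.
E[W | Z ∈ {3, 6}] = (29/15) / (7/15) = 29/7.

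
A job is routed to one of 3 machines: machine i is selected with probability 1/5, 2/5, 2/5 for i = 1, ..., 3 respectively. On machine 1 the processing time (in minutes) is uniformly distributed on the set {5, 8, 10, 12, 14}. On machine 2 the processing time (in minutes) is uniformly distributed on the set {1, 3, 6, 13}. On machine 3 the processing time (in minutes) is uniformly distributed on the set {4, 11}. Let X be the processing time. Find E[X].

E[X | machine 1] = (5+8+10+12+14)/5 = 49/5.
E[X | machine 2] = (1+3+6+13)/4 = 23/4.
E[X | machine 3] = (4+11)/2 = 15/2.
E[X] = (1/5)·(49/5) + (2/5)·(23/4) + (2/5)·(15/2) = 363/50.

363/50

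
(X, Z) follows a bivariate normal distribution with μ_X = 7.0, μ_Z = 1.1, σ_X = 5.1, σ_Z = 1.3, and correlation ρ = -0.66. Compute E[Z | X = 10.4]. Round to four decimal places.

For a bivariate normal, E[Z | X=x] = μ_Z + ρ·(σ_Z/σ_X)·(x − μ_X).
E[Z | X=10.4] = 1.1 + (-0.66)·(1.3/5.1)·(10.4 − (7.0)) = 1.1 + (-0.16824)·(3.4) = 0.5280.

0.5280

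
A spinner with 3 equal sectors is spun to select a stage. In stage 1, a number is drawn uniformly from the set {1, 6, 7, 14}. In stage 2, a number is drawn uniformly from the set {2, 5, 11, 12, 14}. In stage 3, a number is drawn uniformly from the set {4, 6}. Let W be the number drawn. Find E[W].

104/15

E[W | stage 1] = (1+6+7+14)/4 = 7.
E[W | stage 2] = (2+5+11+12+14)/5 = 44/5.
E[W | stage 3] = (4+6)/2 = 5.
By the law of total expectation,
E[W] = (1/3)·(7) + (1/3)·(44/5) + (1/3)·(5) = 104/15.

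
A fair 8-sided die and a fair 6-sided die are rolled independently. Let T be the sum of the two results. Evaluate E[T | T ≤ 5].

4

P(T ≤ 5) = 5/24.
Σ over the event: 2·1/48 + 3·1/24 + 4·1/16 + 5·1/12 = 5/6.
E[T | T ≤ 5] = (5/6) / (5/24) = 4.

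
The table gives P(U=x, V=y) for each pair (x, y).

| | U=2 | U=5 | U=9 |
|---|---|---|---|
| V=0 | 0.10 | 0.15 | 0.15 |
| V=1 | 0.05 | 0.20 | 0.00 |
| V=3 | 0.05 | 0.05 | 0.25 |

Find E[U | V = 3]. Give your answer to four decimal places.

7.4286

P(V = 3) = 0.35.
Σ U·P over the event = 2·(0.05) + 5·(0.05) + 9·(0.25) = 2.60.
E[U | V = 3] = (2.60) / (0.35) = 7.4286.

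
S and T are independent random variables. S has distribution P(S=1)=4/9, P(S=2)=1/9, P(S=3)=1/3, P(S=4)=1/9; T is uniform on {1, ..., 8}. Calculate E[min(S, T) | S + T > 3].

P(S + T > 3) = 7/8.
Summing min(S,T)·P(x,y) over outcomes with S + T > 3 gives 127/72.
E[min(S, T) | S + T > 3] = (127/72) / (7/8) = 127/63.

127/63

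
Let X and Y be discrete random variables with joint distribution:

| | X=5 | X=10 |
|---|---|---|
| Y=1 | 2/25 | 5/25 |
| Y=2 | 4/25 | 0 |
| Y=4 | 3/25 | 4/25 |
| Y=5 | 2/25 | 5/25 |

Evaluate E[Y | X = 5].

32/11

P(X = 5) = 11/25.
Σ Y·P over the event = 1·(2/25) + 2·(4/25) + 4·(3/25) + 5·(2/25) = 32/25.
E[Y | X = 5] = (32/25) / (11/25) = 32/11.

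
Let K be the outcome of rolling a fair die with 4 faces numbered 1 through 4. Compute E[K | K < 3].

Given K < 3, K is equally likely to be any of {1, 2}.
E[K | K < 3] = (1 + 2) / 2 = 3/2.

3/2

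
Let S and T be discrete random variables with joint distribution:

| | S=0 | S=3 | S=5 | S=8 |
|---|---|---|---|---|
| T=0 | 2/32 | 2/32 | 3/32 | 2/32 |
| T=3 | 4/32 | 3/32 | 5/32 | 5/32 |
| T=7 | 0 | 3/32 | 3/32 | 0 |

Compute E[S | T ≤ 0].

P(T ≤ 0) = 9/32.
Σ S·P over the event = 0·(2/32) + 3·(2/32) + 5·(3/32) + 8·(2/32) = 37/32.
E[S | T ≤ 0] = (37/32) / (9/32) = 37/9.

37/9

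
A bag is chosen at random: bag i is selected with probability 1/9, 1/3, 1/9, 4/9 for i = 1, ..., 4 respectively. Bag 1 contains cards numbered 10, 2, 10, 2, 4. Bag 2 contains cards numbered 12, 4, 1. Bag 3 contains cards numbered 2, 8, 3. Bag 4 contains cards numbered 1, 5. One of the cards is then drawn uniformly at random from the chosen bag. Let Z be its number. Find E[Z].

584/135

E[Z | bag 1] = (10+2+10+2+4)/5 = 28/5.
E[Z | bag 2] = (12+4+1)/3 = 17/3.
E[Z | bag 3] = (2+8+3)/3 = 13/3.
E[Z | bag 4] = (1+5)/2 = 3.
By the law of total expectation,
E[Z] = (1/9)·(28/5) + (1/3)·(17/3) + (1/9)·(13/3) + (4/9)·(3) = 584/135.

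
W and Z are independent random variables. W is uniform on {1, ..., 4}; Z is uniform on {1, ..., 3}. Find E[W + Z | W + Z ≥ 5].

17/3

Outcomes with W + Z ≥ 5: (2,3), (3,2), (3,3), (4,1), (4,2), (4,3), each with probability 1/12.
E[W + Z | W + Z ≥ 5] = (5 + 5 + 6 + 5 + 6 + 7) / 6 = 17/3.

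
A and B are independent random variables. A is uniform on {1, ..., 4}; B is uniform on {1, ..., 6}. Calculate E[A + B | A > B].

5

Outcomes with A > B: (2,1), (3,1), (3,2), (4,1), (4,2), (4,3), each with probability 1/24.
E[A + B | A > B] = (3 + 4 + 5 + 5 + 6 + 7) / 6 = 5.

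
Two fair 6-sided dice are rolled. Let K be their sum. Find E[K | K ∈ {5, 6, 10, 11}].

P(K ∈ {5, 6, 10, 11}) = 7/18.
Σ over the event: 5·1/9 + 6·5/36 + 10·1/12 + 11·1/18 = 17/6.
E[K | K ∈ {5, 6, 10, 11}] = (17/6) / (7/18) = 51/7.

51/7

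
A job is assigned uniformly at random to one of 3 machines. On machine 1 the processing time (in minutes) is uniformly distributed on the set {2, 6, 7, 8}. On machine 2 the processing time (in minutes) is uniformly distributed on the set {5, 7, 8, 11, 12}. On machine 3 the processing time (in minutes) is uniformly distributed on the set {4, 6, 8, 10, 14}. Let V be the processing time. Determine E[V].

E[V | machine 1] = (2+6+7+8)/4 = 23/4.
E[V | machine 2] = (5+7+8+11+12)/5 = 43/5.
E[V | machine 3] = (4+6+8+10+14)/5 = 42/5.
E[V] = (1/3)·(23/4) + (1/3)·(43/5) + (1/3)·(42/5) = 91/12.

91/12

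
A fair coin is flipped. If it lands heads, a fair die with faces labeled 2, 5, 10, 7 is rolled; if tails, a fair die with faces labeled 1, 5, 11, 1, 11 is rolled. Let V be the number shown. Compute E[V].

59/10

E[V | heads] = (2+5+10+7)/4 = 6.
E[V | tails] = (1+5+11+1+11)/5 = 29/5.
E[V] = (1/2)·(6) + (1/2)·(29/5) = 59/10.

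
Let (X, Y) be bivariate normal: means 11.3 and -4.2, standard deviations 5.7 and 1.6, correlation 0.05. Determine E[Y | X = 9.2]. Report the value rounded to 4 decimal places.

The regression of Y on X has slope ρ·σ_Y/σ_X and passes through (μ_X, μ_Y).
E[Y | X=9.2] = -4.2 + (0.05)·(1.6/5.7)·(9.2 − (11.3)) = -4.2 + (0.014035)·(-2.1) = -4.2295.

-4.2295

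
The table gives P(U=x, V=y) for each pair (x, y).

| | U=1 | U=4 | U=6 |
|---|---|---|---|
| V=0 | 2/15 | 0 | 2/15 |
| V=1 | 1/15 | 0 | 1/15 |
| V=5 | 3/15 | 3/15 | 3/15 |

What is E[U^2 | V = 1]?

P(V = 1) = 2/15.
Summing U^2·P(U=x,V=y) over the conditioning event gives 37/15.
E[U^2 | V = 1] = (37/15) / (2/15) = 37/2.

37/2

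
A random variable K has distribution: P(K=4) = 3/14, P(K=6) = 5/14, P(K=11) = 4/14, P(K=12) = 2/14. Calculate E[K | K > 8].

34/3

P(K > 8) = 3/7.
Σ over the event: 11·2/7 + 12·1/7 = 34/7.
E[K | K > 8] = (34/7) / (3/7) = 34/3.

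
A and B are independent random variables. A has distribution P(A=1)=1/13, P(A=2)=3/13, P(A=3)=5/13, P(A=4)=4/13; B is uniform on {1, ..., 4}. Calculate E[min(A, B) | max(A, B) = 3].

37/19

P(max(A, B) = 3) = 19/52.
Summing min(A,B)·P(x,y) over outcomes with max(A, B) = 3 gives 37/52.
E[min(A, B) | max(A, B) = 3] = (37/52) / (19/52) = 37/19.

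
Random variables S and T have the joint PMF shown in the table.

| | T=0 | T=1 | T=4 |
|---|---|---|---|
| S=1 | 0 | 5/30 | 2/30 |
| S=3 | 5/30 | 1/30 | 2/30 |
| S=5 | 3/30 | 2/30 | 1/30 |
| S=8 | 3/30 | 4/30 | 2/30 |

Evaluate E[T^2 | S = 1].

37/7

P(S = 1) = 7/30.
Σ T^2·P over the event = 1·(5/30) + 16·(2/30) = 37/30.
E[T^2 | S = 1] = (37/30) / (7/30) = 37/7.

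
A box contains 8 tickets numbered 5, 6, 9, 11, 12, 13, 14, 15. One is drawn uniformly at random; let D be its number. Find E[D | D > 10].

13

P(D > 10) = 5/8.
Σ over the event: 11·1/8 + 12·1/8 + 13·1/8 + 14·1/8 + 15·1/8 = 65/8.
E[D | D > 10] = (65/8) / (5/8) = 13.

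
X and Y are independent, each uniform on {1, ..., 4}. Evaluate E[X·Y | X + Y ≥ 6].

65/6

Outcomes with X + Y ≥ 6: (2,4), (3,3), (3,4), (4,2), (4,3), (4,4), each with probability 1/16.
E[X·Y | X + Y ≥ 6] = (8 + 9 + 12 + 8 + 12 + 16) / 6 = 65/6.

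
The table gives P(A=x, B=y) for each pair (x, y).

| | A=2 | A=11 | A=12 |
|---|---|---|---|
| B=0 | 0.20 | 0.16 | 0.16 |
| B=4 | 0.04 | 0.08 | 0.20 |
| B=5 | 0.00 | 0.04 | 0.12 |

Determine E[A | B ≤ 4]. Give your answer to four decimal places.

P(B ≤ 4) = 0.84.
Σ A·P over the event = 2·(0.20) + 2·(0.04) + 11·(0.16) + 11·(0.08) + 12·(0.16) + 12·(0.20) = 7.44.
E[A | B ≤ 4] = (7.44) / (0.84) = 8.8571.

8.8571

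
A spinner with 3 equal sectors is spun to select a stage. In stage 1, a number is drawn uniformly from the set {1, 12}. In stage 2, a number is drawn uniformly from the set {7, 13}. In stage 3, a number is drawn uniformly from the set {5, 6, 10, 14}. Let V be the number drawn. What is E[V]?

101/12

E[V | stage 1] = (1+12)/2 = 13/2.
E[V | stage 2] = (7+13)/2 = 10.
E[V | stage 3] = (5+6+10+14)/4 = 35/4.
E[V] = (1/3)·(13/2) + (1/3)·(10) + (1/3)·(35/4) = 101/12.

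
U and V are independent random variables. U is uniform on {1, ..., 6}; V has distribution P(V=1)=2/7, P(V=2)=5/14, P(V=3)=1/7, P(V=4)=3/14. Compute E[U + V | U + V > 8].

75/8

P(U + V > 8) = 2/21.
Summing (U+V)·P(x,y) over outcomes with U + V > 8 gives 25/28.
E[U + V | U + V > 8] = (25/28) / (2/21) = 75/8.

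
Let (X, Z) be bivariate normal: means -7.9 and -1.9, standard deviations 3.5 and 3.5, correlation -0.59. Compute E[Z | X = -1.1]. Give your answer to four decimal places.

E[Z | X=x] = μ_Z + ρ(σ_Z/σ_X)(x − μ_X) for jointly normal variables.
E[Z | X=-1.1] = -1.9 + (-0.59)·(3.5/3.5)·(-1.1 − (-7.9)) = -1.9 + (-0.59)·(6.8) = -5.9120.

-5.9120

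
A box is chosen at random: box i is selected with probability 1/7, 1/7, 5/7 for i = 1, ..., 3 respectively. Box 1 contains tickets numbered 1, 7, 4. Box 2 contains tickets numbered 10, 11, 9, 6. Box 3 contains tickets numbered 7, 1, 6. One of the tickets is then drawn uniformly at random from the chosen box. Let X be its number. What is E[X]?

E[X | box 1] = (1+7+4)/3 = 4.
E[X | box 2] = (10+11+9+6)/4 = 9.
E[X | box 3] = (7+1+6)/3 = 14/3.
E[X] = (1/7)·(4) + (1/7)·(9) + (5/7)·(14/3) = 109/21.

109/21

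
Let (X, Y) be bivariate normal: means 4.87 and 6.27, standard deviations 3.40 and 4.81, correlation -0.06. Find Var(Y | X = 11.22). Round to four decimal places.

The conditional variance in a bivariate normal is σ_Y²(1 − ρ²), independent of x.
Var(Y | X=11.22) = (4.81)²·(1 − (-0.06)²) = 23.1361·0.9964 = 23.0528.

23.0528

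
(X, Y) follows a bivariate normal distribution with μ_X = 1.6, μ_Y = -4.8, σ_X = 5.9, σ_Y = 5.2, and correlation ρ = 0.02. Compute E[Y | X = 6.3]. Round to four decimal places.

-4.7172

E[Y | X=x] = μ_Y + ρ(σ_Y/σ_X)(x − μ_X) for jointly normal variables.
E[Y | X=6.3] = -4.8 + (0.02)·(5.2/5.9)·(6.3 − (1.6)) = -4.8 + (0.017627)·(4.7) = -4.7172.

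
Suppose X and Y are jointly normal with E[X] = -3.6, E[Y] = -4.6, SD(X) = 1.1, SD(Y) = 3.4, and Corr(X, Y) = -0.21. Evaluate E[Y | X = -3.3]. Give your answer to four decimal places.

-4.7947

E[Y | X=x] = μ_Y + ρ(σ_Y/σ_X)(x − μ_X) for jointly normal variables.
E[Y | X=-3.3] = -4.6 + (-0.21)·(3.4/1.1)·(-3.3 − (-3.6)) = -4.6 + (-0.64909)·(0.3) = -4.7947.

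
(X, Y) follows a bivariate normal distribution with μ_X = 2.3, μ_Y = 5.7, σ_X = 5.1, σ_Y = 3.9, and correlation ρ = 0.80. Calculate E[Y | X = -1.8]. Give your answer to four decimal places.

E[Y | X=x] = μ_Y + ρ(σ_Y/σ_X)(x − μ_X) for jointly normal variables.
E[Y | X=-1.8] = 5.7 + (0.80)·(3.9/5.1)·(-1.8 − (2.3)) = 5.7 + (0.61176)·(-4.1) = 3.1918.

3.1918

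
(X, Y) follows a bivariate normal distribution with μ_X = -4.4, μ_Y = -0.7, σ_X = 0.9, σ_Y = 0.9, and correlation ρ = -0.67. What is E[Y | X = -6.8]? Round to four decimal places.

For a bivariate normal, E[Y | X=x] = μ_Y + ρ·(σ_Y/σ_X)·(x − μ_X).
E[Y | X=-6.8] = -0.7 + (-0.67)·(0.9/0.9)·(-6.8 − (-4.4)) = -0.7 + (-0.67)·(-2.4) = 0.9080.

0.9080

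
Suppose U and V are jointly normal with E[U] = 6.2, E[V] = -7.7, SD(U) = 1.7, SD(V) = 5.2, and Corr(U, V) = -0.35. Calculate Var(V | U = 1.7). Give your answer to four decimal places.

The conditional variance in a bivariate normal is σ_V²(1 − ρ²), independent of x.
Var(V | U=1.7) = (5.2)²·(1 − (-0.35)²) = 27.04·0.8775 = 23.7276.

23.7276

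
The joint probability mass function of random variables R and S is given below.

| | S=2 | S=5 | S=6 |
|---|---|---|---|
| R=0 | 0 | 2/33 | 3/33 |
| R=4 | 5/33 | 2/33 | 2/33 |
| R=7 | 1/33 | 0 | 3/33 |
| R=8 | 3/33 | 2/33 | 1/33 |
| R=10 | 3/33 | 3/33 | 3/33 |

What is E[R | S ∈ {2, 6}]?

P(S ∈ {2, 6}) = 8/11.
Summing R·P(R=x,S=y) over the conditioning event gives 148/33.
E[R | S ∈ {2, 6}] = (148/33) / (8/11) = 37/6.

37/6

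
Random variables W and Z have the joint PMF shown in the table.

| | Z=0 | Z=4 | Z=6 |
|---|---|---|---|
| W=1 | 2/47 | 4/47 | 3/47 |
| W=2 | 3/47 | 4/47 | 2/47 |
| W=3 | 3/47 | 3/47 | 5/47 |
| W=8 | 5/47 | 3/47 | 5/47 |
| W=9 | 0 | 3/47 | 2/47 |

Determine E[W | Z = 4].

72/17

P(Z = 4) = 17/47.
Σ W·P over the event = 1·(4/47) + 2·(4/47) + 3·(3/47) + 8·(3/47) + 9·(3/47) = 72/47.
E[W | Z = 4] = (72/47) / (17/47) = 72/17.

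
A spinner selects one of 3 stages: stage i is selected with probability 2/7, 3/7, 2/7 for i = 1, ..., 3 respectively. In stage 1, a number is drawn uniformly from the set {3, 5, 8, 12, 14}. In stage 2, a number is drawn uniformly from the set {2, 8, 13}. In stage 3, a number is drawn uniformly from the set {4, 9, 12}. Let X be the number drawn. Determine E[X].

121/15

E[X | stage 1] = (3+5+8+12+14)/5 = 42/5.
E[X | stage 2] = (2+8+13)/3 = 23/3.
E[X | stage 3] = (4+9+12)/3 = 25/3.
E[X] = (2/7)·(42/5) + (3/7)·(23/3) + (2/7)·(25/3) = 121/15.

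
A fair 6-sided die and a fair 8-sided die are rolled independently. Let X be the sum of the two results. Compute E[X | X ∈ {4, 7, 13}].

80/11

P(X ∈ {4, 7, 13}) = 11/48.
Σ over the event: 4·1/16 + 7·1/8 + 13·1/24 = 5/3.
E[X | X ∈ {4, 7, 13}] = (5/3) / (11/48) = 80/11.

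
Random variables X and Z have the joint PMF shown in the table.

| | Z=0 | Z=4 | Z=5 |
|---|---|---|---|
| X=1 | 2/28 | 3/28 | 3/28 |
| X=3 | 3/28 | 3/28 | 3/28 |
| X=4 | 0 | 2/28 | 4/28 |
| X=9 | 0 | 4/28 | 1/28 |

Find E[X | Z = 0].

11/5

P(Z = 0) = 5/28.
Σ X·P over the event = 1·(2/28) + 3·(3/28) = 11/28.
E[X | Z = 0] = (11/28) / (5/28) = 11/5.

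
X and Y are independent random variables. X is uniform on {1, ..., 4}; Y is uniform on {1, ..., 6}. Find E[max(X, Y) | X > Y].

Outcomes with X > Y: (2,1), (3,1), (3,2), (4,1), (4,2), (4,3), each with probability 1/24.
E[max(X, Y) | X > Y] = (2 + 3 + 3 + 4 + 4 + 4) / 6 = 10/3.

10/3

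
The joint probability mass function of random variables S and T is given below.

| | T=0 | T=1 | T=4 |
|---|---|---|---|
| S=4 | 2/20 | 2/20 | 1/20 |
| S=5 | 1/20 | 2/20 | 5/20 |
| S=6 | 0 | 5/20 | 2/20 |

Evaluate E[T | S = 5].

11/4

P(S = 5) = 2/5.
Σ T·P over the event = 0·(1/20) + 1·(2/20) + 4·(5/20) = 11/10.
E[T | S = 5] = (11/10) / (2/5) = 11/4.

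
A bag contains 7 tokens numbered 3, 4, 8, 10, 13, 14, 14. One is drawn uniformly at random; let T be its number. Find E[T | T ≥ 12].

41/3

P(T ≥ 12) = 3/7.
Σ over the event: 13·1/7 + 14·2/7 = 41/7.
E[T | T ≥ 12] = (41/7) / (3/7) = 41/3.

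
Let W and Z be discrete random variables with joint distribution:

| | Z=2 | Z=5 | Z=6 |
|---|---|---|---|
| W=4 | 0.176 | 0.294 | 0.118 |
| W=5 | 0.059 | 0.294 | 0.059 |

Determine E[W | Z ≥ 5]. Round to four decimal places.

P(Z ≥ 5) = 0.765.
Σ W·P over the event = 4·(0.294) + 4·(0.118) + 5·(0.294) + 5·(0.059) = 3.413.
E[W | Z ≥ 5] = (3.413) / (0.765) = 4.4614.

4.4614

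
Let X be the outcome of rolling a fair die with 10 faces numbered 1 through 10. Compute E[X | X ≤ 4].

Given X ≤ 4, X is equally likely to be any of {1, 2, 3, 4}.
E[X | X ≤ 4] = (1 + 2 + 3 + 4) / 4 = 5/2.

5/2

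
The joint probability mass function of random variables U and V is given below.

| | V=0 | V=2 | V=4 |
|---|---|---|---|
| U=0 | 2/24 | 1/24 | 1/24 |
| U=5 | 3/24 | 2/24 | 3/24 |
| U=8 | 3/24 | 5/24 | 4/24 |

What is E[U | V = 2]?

25/4

P(V = 2) = 1/3.
Σ U·P over the event = 0·(1/24) + 5·(2/24) + 8·(5/24) = 25/12.
E[U | V = 2] = (25/12) / (1/3) = 25/4.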